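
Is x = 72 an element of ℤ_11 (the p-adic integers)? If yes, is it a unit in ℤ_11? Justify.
x ∈ ℤ_11^× (unit); v_11(x) = 0

ℤ_11 = {x ∈ ℚ_11 : v_11(x) ≥ 0} and ℤ_11^× = {x ∈ ℤ_11 : v_11(x) = 0}. Here v_11(72) = v_11(num) − v_11(den) = 0; compare against these criteria.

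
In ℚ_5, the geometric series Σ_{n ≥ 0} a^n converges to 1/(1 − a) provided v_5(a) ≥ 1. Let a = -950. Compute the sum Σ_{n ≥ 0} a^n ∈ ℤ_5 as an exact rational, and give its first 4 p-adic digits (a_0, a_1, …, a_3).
Σ a^n = 1/(1 − a) = 1/951;  first 4 digits = (1, 0, 2, 2)

v_5(a) = 2 ≥ 1, so the series converges in ℤ_5 to 1/(1 − a) = 1/(1 − (-950)) = 1/951. Expand this rational in ℤ_5: compute digits iteratively via d_i = x_i mod 5, x_{i+1} = (x_i − d_i)/5. The first 4 digits are (1, 0, 2, 2).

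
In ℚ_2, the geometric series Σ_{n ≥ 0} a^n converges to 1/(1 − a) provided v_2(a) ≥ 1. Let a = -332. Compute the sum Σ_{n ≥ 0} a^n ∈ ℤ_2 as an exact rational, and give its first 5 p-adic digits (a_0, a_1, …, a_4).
Σ a^n = 1/(1 − a) = 1/333;  first 5 digits = (1, 0, 1, 0, 0)

v_2(a) = 2 ≥ 1, so the series converges in ℤ_2 to 1/(1 − a) = 1/(1 − (-332)) = 1/333. Expand this rational in ℤ_2: compute digits iteratively via d_i = x_i mod 2, x_{i+1} = (x_i − d_i)/2. The first 5 digits are (1, 0, 1, 0, 0).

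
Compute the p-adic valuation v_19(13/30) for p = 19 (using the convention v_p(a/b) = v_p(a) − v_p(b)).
v_19(13/30) = 0

Factor powers of 19 from the numerator and denominator of the reduced fraction: 13 = 19^0 · 13 and 30 = 19^0 · 30. Apply v_p(a/b) = v_p(a) − v_p(b): v_19(13/30) = 0 − 0 = 0.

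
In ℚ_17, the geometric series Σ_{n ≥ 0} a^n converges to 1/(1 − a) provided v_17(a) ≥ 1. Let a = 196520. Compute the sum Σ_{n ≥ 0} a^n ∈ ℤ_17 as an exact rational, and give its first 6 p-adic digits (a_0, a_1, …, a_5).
Σ a^n = 1/(1 − a) = -1/196519;  first 6 digits = (1, 0, 0, 6, 2, 0)

v_17(a) = 3 ≥ 1, so the series converges in ℤ_17 to 1/(1 − a) = 1/(1 − 196520) = -1/196519. Expand this rational in ℤ_17: compute digits iteratively via d_i = x_i mod 17, x_{i+1} = (x_i − d_i)/17. The first 6 digits are (1, 0, 0, 6, 2, 0).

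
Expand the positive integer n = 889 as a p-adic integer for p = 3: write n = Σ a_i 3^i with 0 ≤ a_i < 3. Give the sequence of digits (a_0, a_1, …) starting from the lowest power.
(a_0, a_1, …) = (1, 2, 2, 2, 1, 0, 1)

Repeated division by 3 gives the digits low-to-high: 889 = 1 + 2·3^1 + 2·3^2 + 2·3^3 + 1·3^4 + 1·3^6. Digit sequence: (1, 2, 2, 2, 1, 0, 1).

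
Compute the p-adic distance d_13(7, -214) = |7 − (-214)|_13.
d_13(7, -214) = 1/13

Step 1 — x − y = 7 − (-214) = 221. Step 2 — v_13(221) = 1 (factor: 221 = (13^1 · 17); the sign does not affect v_p). Step 3 — |x − y|_13 = 13^{-1} = 1/13.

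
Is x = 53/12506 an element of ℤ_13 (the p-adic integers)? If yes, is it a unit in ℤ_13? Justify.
x ∉ ℤ_13 (v_13(x) = -2 < 0)

ℤ_13 = {x ∈ ℚ_13 : v_13(x) ≥ 0} and ℤ_13^× = {x ∈ ℤ_13 : v_13(x) = 0}. Here v_13(53/12506) = v_13(num) − v_13(den) = -2; compare against these criteria.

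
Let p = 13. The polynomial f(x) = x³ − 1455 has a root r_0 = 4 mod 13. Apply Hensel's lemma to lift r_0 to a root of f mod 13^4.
r_3 = 21922 (mod 28561)

Hensel: r_{i+1} = r_i − f(r_i)/f′(r_i) mod 13^{i+2}, where f′(x) = 3x². Iterate:
  r_0 = 4 (mod 13)
  r_1 = 121 (mod 169)
  r_2 = 2149 (mod 2197)
  r_3 = 21922 (mod 28561)
Final: r = 21922 with f(r) ≡ 0 mod 13^4.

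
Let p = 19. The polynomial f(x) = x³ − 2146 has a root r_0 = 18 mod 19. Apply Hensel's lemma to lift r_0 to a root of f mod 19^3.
r_2 = 2279 (mod 6859)

Hensel: r_{i+1} = r_i − f(r_i)/f′(r_i) mod 19^{i+2}, where f′(x) = 3x². Iterate:
  r_0 = 18 (mod 19)
  r_1 = 113 (mod 361)
  r_2 = 2279 (mod 6859)
Final: r = 2279 with f(r) ≡ 0 mod 19^3.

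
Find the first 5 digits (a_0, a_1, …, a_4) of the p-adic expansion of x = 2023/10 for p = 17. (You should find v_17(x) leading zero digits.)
(a_0, …, a_4) = (0, 0, 16, 11, 1)

v_17(2023/10) = 2, so a_0 = ... = a_1 = 0. Factor out: x = 17^2 · u with u = 7/10 a unit in ℤ_17. Expand u iteratively via a_{v+i} = u_i mod 17, u_{i+1} = (u_i − a_{v+i})/17:
  u_0 = 7/10;  a_2 = 16;  u_1 = (u_0 − 16)/17 = -9/10
  u_1 = -9/10;  a_3 = 11;  u_2 = (u_1 − 11)/17 = -7/10
  u_2 = -7/10;  a_4 = 1;  u_3 = (u_2 − 1)/17 = -1/10
Digits: (0, 0, 16, 11, 1).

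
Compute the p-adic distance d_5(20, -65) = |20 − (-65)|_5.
d_5(20, -65) = 1/5

Step 1 — x − y = 20 − (-65) = 85. Step 2 — v_5(85) = 1 (factor: 85 = (5^1 · 17); the sign does not affect v_p). Step 3 — |x − y|_5 = 5^{-1} = 1/5.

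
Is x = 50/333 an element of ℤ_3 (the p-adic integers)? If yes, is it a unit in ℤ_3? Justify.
x ∉ ℤ_3 (v_3(x) = -2 < 0)

ℤ_3 = {x ∈ ℚ_3 : v_3(x) ≥ 0} and ℤ_3^× = {x ∈ ℤ_3 : v_3(x) = 0}. Here v_3(50/333) = v_3(num) − v_3(den) = -2; compare against these criteria.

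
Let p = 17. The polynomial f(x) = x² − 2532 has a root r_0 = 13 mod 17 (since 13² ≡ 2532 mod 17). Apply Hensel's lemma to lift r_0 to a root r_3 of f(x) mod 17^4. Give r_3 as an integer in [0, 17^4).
r_3 = 22946 (mod 83521)

Hensel's recurrence: r_{i+1} = r_i − f(r_i)·(f′(r_i))^{-1} mod 17^{i+2}, with f′(x) = 2x. Iterate:
  r_0 = 13 (mod 17)
  r_1 = 115 (mod 289)
  r_2 = 3294 (mod 4913)
  r_3 = 22946 (mod 83521)
Final: r_3 = 22946, and one checks f(r_3) ≡ 0 mod 17^4.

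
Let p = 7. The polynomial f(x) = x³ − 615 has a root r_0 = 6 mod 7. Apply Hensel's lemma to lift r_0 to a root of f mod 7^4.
r_3 = 1511 (mod 2401)

Hensel: r_{i+1} = r_i − f(r_i)/f′(r_i) mod 7^{i+2}, where f′(x) = 3x². Iterate:
  r_0 = 6 (mod 7)
  r_1 = 41 (mod 49)
  r_2 = 139 (mod 343)
  r_3 = 1511 (mod 2401)
Final: r = 1511 with f(r) ≡ 0 mod 7^4.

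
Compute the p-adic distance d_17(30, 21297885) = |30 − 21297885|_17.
d_17(30, 21297885) = 1/1419857

Step 1 — x − y = 30 − 21297885 = -21297855. Step 2 — v_17(-21297855) = 5 (factor: -21297855 = −(17^5 · 15); the sign does not affect v_p). Step 3 — |x − y|_17 = 17^{-5} = 1/1419857.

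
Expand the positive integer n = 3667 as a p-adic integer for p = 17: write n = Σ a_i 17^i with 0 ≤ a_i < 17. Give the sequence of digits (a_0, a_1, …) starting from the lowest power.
(a_0, a_1, …) = (12, 11, 12)

Repeated division by 17 gives the digits low-to-high: 3667 = 12 + 11·17^1 + 12·17^2. Digit sequence: (12, 11, 12).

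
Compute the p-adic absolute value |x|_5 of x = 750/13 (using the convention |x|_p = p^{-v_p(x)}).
|750/13|_5 = 1/125

Step 1 — compute v_5(x) by factoring powers of 5 out of the numerator and denominator: v_5(750/13) = 3. Step 2 — apply |x|_p = p^{-v_p(x)} = 5^{-3} = 1/125.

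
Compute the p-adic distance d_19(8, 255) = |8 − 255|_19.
d_19(8, 255) = 1/19

Step 1 — x − y = 8 − 255 = -247. Step 2 — v_19(-247) = 1 (factor: -247 = −(19^1 · 13); the sign does not affect v_p). Step 3 — |x − y|_19 = 19^{-1} = 1/19.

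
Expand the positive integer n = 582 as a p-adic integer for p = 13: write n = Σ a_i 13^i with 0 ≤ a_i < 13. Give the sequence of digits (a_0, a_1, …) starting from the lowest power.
(a_0, a_1, …) = (10, 5, 3)

Repeated division by 13 gives the digits low-to-high: 582 = 10 + 5·13^1 + 3·13^2. Digit sequence: (10, 5, 3).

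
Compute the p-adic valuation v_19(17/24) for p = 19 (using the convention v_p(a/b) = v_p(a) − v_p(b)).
v_19(17/24) = 0

Factor powers of 19 from the numerator and denominator of the reduced fraction: 17 = 19^0 · 17 and 24 = 19^0 · 24. Apply v_p(a/b) = v_p(a) − v_p(b): v_19(17/24) = 0 − 0 = 0.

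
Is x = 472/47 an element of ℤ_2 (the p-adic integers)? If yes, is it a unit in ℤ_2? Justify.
x ∈ ℤ_2 but not a unit; v_2(x) = 3 > 0

ℤ_2 = {x ∈ ℚ_2 : v_2(x) ≥ 0} and ℤ_2^× = {x ∈ ℤ_2 : v_2(x) = 0}. Here v_2(472/47) = v_2(num) − v_2(den) = 3; compare against these criteria.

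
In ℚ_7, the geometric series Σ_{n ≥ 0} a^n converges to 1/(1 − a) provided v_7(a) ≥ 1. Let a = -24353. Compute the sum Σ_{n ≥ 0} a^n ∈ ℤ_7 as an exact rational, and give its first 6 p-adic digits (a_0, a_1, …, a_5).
Σ a^n = 1/(1 − a) = 1/24354;  first 6 digits = (1, 0, 0, 6, 3, 5)

v_7(a) = 3 ≥ 1, so the series converges in ℤ_7 to 1/(1 − a) = 1/(1 − (-24353)) = 1/24354. Expand this rational in ℤ_7: compute digits iteratively via d_i = x_i mod 7, x_{i+1} = (x_i − d_i)/7. The first 6 digits are (1, 0, 0, 6, 3, 5).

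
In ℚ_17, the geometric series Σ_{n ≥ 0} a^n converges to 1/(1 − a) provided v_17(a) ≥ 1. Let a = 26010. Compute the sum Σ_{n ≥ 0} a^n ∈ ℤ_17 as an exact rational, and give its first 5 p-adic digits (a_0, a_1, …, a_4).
Σ a^n = 1/(1 − a) = -1/26009;  first 5 digits = (1, 0, 5, 5, 8)

v_17(a) = 2 ≥ 1, so the series converges in ℤ_17 to 1/(1 − a) = 1/(1 − 26010) = -1/26009. Expand this rational in ℤ_17: compute digits iteratively via d_i = x_i mod 17, x_{i+1} = (x_i − d_i)/17. The first 5 digits are (1, 0, 5, 5, 8).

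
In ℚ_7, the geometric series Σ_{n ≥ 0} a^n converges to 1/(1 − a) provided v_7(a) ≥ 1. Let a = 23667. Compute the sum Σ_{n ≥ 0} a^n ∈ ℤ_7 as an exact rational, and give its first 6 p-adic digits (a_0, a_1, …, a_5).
Σ a^n = 1/(1 − a) = -1/23666;  first 6 digits = (1, 0, 0, 6, 2, 1)

v_7(a) = 3 ≥ 1, so the series converges in ℤ_7 to 1/(1 − a) = 1/(1 − 23667) = -1/23666. Expand this rational in ℤ_7: compute digits iteratively via d_i = x_i mod 7, x_{i+1} = (x_i − d_i)/7. The first 6 digits are (1, 0, 0, 6, 2, 1).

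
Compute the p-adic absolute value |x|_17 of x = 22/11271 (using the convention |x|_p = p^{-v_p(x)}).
|22/11271|_17 = 289

Step 1 — compute v_17(x) by factoring powers of 17 out of the numerator and denominator: v_17(22/11271) = -2. Step 2 — apply |x|_p = p^{-v_p(x)} = 17^{2} = 289.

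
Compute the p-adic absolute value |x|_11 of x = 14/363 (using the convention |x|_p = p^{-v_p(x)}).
|14/363|_11 = 121

Step 1 — compute v_11(x) by factoring powers of 11 out of the numerator and denominator: v_11(14/363) = -2. Step 2 — apply |x|_p = p^{-v_p(x)} = 11^{2} = 121.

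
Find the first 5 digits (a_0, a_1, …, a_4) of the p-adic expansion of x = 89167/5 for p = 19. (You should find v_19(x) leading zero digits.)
(a_0, …, a_4) = (0, 0, 0, 14, 7)

v_19(89167/5) = 3, so a_0 = ... = a_2 = 0. Factor out: x = 19^3 · u with u = 13/5 a unit in ℤ_19. Expand u iteratively via a_{v+i} = u_i mod 19, u_{i+1} = (u_i − a_{v+i})/19:
  u_0 = 13/5;  a_3 = 14;  u_1 = (u_0 − 14)/19 = -3/5
  u_1 = -3/5;  a_4 = 7;  u_2 = (u_1 − 7)/19 = -2/5
Digits: (0, 0, 0, 14, 7).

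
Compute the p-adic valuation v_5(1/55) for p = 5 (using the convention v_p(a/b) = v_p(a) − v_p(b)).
v_5(1/55) = -1

Factor powers of 5 from the numerator and denominator of the reduced fraction: 1 = 5^0 · 1 and 55 = 5^1 · 11. Apply v_p(a/b) = v_p(a) − v_p(b): v_5(1/55) = 0 − 1 = -1.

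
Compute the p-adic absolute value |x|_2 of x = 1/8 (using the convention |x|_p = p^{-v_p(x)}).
|1/8|_2 = 8

Step 1 — compute v_2(x) by factoring powers of 2 out of the numerator and denominator: v_2(1/8) = -3. Step 2 — apply |x|_p = p^{-v_p(x)} = 2^{3} = 8.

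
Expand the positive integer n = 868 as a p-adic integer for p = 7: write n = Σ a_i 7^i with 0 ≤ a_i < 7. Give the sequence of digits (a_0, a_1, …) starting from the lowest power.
(a_0, a_1, …) = (0, 5, 3, 2)

Repeated division by 7 gives the digits low-to-high: 868 = 5·7^1 + 3·7^2 + 2·7^3. Digit sequence: (0, 5, 3, 2).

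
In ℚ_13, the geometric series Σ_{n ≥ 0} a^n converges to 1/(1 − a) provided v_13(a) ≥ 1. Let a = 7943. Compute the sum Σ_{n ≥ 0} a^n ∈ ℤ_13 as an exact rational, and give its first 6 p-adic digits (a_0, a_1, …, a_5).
Σ a^n = 1/(1 − a) = -1/7942;  first 6 digits = (1, 0, 8, 3, 12, 0)

v_13(a) = 2 ≥ 1, so the series converges in ℤ_13 to 1/(1 − a) = 1/(1 − 7943) = -1/7942. Expand this rational in ℤ_13: compute digits iteratively via d_i = x_i mod 13, x_{i+1} = (x_i − d_i)/13. The first 6 digits are (1, 0, 8, 3, 12, 0).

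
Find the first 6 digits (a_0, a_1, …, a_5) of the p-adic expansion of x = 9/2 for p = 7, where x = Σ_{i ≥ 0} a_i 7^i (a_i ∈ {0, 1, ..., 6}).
(a_0, …, a_5) = (1, 4, 3, 3, 3, 3)

v_7(9/2) = 0 (numerator and denominator both coprime to 7), so x ∈ ℤ_7^×. Compute digits iteratively via a_i = x_i mod 7, x_{i+1} = (x_i − a_i)/7, with x_0 = x:
  x_0 = 9/2;  a_0 = 1;  x_1 = (x_0 − 1)/7 = 1/2
  x_1 = 1/2;  a_1 = 4;  x_2 = (x_1 − 4)/7 = -1/2
  x_2 = -1/2;  a_2 = 3;  x_3 = (x_2 − 3)/7 = -1/2
  x_3 = -1/2;  a_3 = 3;  x_4 = (x_3 − 3)/7 = -1/2
  x_4 = -1/2;  a_4 = 3;  x_5 = (x_4 − 3)/7 = -1/2
  x_5 = -1/2;  a_5 = 3;  x_6 = (x_5 − 3)/7 = -1/2
Digits: (1, 4, 3, 3, 3, 3).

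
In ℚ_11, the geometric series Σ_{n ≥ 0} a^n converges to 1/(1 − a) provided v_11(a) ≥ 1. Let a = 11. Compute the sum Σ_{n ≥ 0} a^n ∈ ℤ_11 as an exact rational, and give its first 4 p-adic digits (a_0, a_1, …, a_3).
Σ a^n = 1/(1 − a) = -1/10;  first 4 digits = (1, 1, 1, 1)

v_11(a) = 1 ≥ 1, so the series converges in ℤ_11 to 1/(1 − a) = 1/(1 − 11) = -1/10. Expand this rational in ℤ_11: compute digits iteratively via d_i = x_i mod 11, x_{i+1} = (x_i − d_i)/11. The first 4 digits are (1, 1, 1, 1).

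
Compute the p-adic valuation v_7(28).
v_7(28) = 1

v_7(n) is the largest exponent k such that 7^k divides n. Factor out: 28 = 7^1 · 4. (Sign doesn't affect v_p.) So v_7(28) = 1.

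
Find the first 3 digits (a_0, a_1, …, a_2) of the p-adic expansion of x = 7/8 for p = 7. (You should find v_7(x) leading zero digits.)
(a_0, …, a_2) = (0, 1, 6)

v_7(7/8) = 1, so a_0 = ... = a_0 = 0. Factor out: x = 7^1 · u with u = 1/8 a unit in ℤ_7. Expand u iteratively via a_{v+i} = u_i mod 7, u_{i+1} = (u_i − a_{v+i})/7:
  u_0 = 1/8;  a_1 = 1;  u_1 = (u_0 − 1)/7 = -1/8
  u_1 = -1/8;  a_2 = 6;  u_2 = (u_1 − 6)/7 = -7/8
Digits: (0, 1, 6).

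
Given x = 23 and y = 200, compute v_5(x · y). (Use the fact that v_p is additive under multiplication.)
v_5(4600) = 2

v_p(x) = 0 (factor: 23 = 5^0 · 23); v_p(y) = 2 (factor: 200 = 5^2 · 8). Additivity: v_p(xy) = v_p(x) + v_p(y) = 0 + 2 = 2. (Direct check: xy = 4600 = 5^2 · (184).)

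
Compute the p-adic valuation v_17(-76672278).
v_17(-76672278) = 5

v_17(n) is the largest exponent k such that 17^k divides n. Factor out: -76672278 = -17^5 · 54. (Sign doesn't affect v_p.) So v_17(-76672278) = 5.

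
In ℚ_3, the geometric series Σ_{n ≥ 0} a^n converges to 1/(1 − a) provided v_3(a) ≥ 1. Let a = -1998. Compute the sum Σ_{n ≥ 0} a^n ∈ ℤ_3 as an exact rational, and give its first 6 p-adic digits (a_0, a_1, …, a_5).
Σ a^n = 1/(1 − a) = 1/1999;  first 6 digits = (1, 0, 0, 1, 2, 0)

v_3(a) = 3 ≥ 1, so the series converges in ℤ_3 to 1/(1 − a) = 1/(1 − (-1998)) = 1/1999. Expand this rational in ℤ_3: compute digits iteratively via d_i = x_i mod 3, x_{i+1} = (x_i − d_i)/3. The first 6 digits are (1, 0, 0, 1, 2, 0).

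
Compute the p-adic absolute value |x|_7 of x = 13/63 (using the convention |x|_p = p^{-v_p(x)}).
|13/63|_7 = 7

Step 1 — compute v_7(x) by factoring powers of 7 out of the numerator and denominator: v_7(13/63) = -1. Step 2 — apply |x|_p = p^{-v_p(x)} = 7^{1} = 7.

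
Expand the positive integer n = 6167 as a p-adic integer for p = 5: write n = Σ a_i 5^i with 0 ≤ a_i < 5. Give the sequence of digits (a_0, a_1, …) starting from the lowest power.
(a_0, a_1, …) = (2, 3, 1, 4, 4, 1)

Repeated division by 5 gives the digits low-to-high: 6167 = 2 + 3·5^1 + 1·5^2 + 4·5^3 + 4·5^4 + 1·5^5. Digit sequence: (2, 3, 1, 4, 4, 1).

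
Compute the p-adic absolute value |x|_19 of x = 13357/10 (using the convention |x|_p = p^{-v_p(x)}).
|13357/10|_19 = 1/361

Step 1 — compute v_19(x) by factoring powers of 19 out of the numerator and denominator: v_19(13357/10) = 2. Step 2 — apply |x|_p = p^{-v_p(x)} = 19^{-2} = 1/361.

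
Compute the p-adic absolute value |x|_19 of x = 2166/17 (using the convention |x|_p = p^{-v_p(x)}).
|2166/17|_19 = 1/361

Step 1 — compute v_19(x) by factoring powers of 19 out of the numerator and denominator: v_19(2166/17) = 2. Step 2 — apply |x|_p = p^{-v_p(x)} = 19^{-2} = 1/361.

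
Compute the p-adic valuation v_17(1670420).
v_17(1670420) = 4

v_17(n) is the largest exponent k such that 17^k divides n. Factor out: 1670420 = 17^4 · 20. (Sign doesn't affect v_p.) So v_17(1670420) = 4.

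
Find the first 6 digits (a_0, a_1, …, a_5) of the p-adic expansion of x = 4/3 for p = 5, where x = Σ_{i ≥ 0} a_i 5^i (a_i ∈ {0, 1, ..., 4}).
(a_0, …, a_5) = (3, 3, 1, 3, 1, 3)

v_5(4/3) = 0 (numerator and denominator both coprime to 5), so x ∈ ℤ_5^×. Compute digits iteratively via a_i = x_i mod 5, x_{i+1} = (x_i − a_i)/5, with x_0 = x:
  x_0 = 4/3;  a_0 = 3;  x_1 = (x_0 − 3)/5 = -1/3
  x_1 = -1/3;  a_1 = 3;  x_2 = (x_1 − 3)/5 = -2/3
  x_2 = -2/3;  a_2 = 1;  x_3 = (x_2 − 1)/5 = -1/3
  x_3 = -1/3;  a_3 = 3;  x_4 = (x_3 − 3)/5 = -2/3
  x_4 = -2/3;  a_4 = 1;  x_5 = (x_4 − 1)/5 = -1/3
  x_5 = -1/3;  a_5 = 3;  x_6 = (x_5 − 3)/5 = -2/3
Digits: (3, 3, 1, 3, 1, 3).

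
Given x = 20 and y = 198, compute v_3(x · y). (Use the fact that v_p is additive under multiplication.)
v_3(3960) = 2

v_p(x) = 0 (factor: 20 = 3^0 · 20); v_p(y) = 2 (factor: 198 = 3^2 · 22). Additivity: v_p(xy) = v_p(x) + v_p(y) = 0 + 2 = 2. (Direct check: xy = 3960 = 3^2 · (440).)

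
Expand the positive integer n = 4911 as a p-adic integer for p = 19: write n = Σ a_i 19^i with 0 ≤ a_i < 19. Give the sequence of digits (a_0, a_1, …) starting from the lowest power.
(a_0, a_1, …) = (9, 11, 13)

Repeated division by 19 gives the digits low-to-high: 4911 = 9 + 11·19^1 + 13·19^2. Digit sequence: (9, 11, 13).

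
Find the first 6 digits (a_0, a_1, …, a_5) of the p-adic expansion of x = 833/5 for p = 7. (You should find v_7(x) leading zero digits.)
(a_0, …, a_5) = (0, 0, 2, 3, 1, 4)

v_7(833/5) = 2, so a_0 = ... = a_1 = 0. Factor out: x = 7^2 · u with u = 17/5 a unit in ℤ_7. Expand u iteratively via a_{v+i} = u_i mod 7, u_{i+1} = (u_i − a_{v+i})/7:
  u_0 = 17/5;  a_2 = 2;  u_1 = (u_0 − 2)/7 = 1/5
  u_1 = 1/5;  a_3 = 3;  u_2 = (u_1 − 3)/7 = -2/5
  u_2 = -2/5;  a_4 = 1;  u_3 = (u_2 − 1)/7 = -1/5
  u_3 = -1/5;  a_5 = 4;  u_4 = (u_3 − 4)/7 = -3/5
Digits: (0, 0, 2, 3, 1, 4).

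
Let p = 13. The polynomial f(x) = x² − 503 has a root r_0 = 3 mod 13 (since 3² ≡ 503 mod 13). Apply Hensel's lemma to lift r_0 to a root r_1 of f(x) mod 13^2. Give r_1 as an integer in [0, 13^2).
r_1 = 29 (mod 169)

Hensel's recurrence: r_{i+1} = r_i − f(r_i)·(f′(r_i))^{-1} mod 13^{i+2}, with f′(x) = 2x. Iterate:
  r_0 = 3 (mod 13)
  r_1 = 29 (mod 169)
Final: r_1 = 29, and one checks f(r_1) ≡ 0 mod 13^2.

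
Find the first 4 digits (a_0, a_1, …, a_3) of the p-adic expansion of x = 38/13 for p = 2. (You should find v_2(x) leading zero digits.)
(a_0, …, a_3) = (0, 1, 1, 1)

v_2(38/13) = 1, so a_0 = ... = a_0 = 0. Factor out: x = 2^1 · u with u = 19/13 a unit in ℤ_2. Expand u iteratively via a_{v+i} = u_i mod 2, u_{i+1} = (u_i − a_{v+i})/2:
  u_0 = 19/13;  a_1 = 1;  u_1 = (u_0 − 1)/2 = 3/13
  u_1 = 3/13;  a_2 = 1;  u_2 = (u_1 − 1)/2 = -5/13
  u_2 = -5/13;  a_3 = 1;  u_3 = (u_2 − 1)/2 = -9/13
Digits: (0, 1, 1, 1).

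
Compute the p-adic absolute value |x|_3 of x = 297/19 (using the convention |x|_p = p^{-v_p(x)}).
|297/19|_3 = 1/27

Step 1 — compute v_3(x) by factoring powers of 3 out of the numerator and denominator: v_3(297/19) = 3. Step 2 — apply |x|_p = p^{-v_p(x)} = 3^{-3} = 1/27.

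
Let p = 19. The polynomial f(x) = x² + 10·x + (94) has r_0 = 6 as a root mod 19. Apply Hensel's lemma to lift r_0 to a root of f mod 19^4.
r_3 = 96811 (mod 130321)

Hensel: r_{i+1} = r_i − f(r_i)·(f′(r_i))^{-1} mod 19^{i+2}, f′(x) = 2x + 10. Iterate:
  r_0 = 6 (mod 19)
  r_1 = 63 (mod 361)
  r_2 = 785 (mod 6859)
  r_3 = 96811 (mod 130321)
Final: r = 96811 satisfies f(r) ≡ 0 mod 19^4.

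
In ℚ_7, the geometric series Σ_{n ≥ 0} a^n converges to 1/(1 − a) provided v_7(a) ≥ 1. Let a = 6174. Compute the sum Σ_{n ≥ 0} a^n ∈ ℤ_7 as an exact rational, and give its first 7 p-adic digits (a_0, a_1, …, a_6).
Σ a^n = 1/(1 − a) = -1/6173;  first 7 digits = (1, 0, 0, 4, 2, 0, 2)

v_7(a) = 3 ≥ 1, so the series converges in ℤ_7 to 1/(1 − a) = 1/(1 − 6174) = -1/6173. Expand this rational in ℤ_7: compute digits iteratively via d_i = x_i mod 7, x_{i+1} = (x_i − d_i)/7. The first 7 digits are (1, 0, 0, 4, 2, 0, 2).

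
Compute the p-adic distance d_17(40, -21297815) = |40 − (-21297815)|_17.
d_17(40, -21297815) = 1/1419857

Step 1 — x − y = 40 − (-21297815) = 21297855. Step 2 — v_17(21297855) = 5 (factor: 21297855 = (17^5 · 15); the sign does not affect v_p). Step 3 — |x − y|_17 = 17^{-5} = 1/1419857.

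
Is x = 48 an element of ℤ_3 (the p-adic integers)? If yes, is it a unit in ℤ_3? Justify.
x ∈ ℤ_3 but not a unit; v_3(x) = 1 > 0

ℤ_3 = {x ∈ ℚ_3 : v_3(x) ≥ 0} and ℤ_3^× = {x ∈ ℤ_3 : v_3(x) = 0}. Here v_3(48) = v_3(num) − v_3(den) = 1; compare against these criteria.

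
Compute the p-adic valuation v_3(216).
v_3(216) = 3

v_3(n) is the largest exponent k such that 3^k divides n. Factor out: 216 = 3^3 · 8. (Sign doesn't affect v_p.) So v_3(216) = 3.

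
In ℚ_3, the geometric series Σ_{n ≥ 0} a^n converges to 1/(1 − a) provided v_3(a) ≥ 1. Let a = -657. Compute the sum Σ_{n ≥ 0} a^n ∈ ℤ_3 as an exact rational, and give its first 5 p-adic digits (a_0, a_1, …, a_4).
Σ a^n = 1/(1 − a) = 1/658;  first 5 digits = (1, 0, 2, 2, 1)

v_3(a) = 2 ≥ 1, so the series converges in ℤ_3 to 1/(1 − a) = 1/(1 − (-657)) = 1/658. Expand this rational in ℤ_3: compute digits iteratively via d_i = x_i mod 3, x_{i+1} = (x_i − d_i)/3. The first 5 digits are (1, 0, 2, 2, 1).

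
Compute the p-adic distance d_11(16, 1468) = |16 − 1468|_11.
d_11(16, 1468) = 1/121

Step 1 — x − y = 16 − 1468 = -1452. Step 2 — v_11(-1452) = 2 (factor: -1452 = −(11^2 · 12); the sign does not affect v_p). Step 3 — |x − y|_11 = 11^{-2} = 1/121.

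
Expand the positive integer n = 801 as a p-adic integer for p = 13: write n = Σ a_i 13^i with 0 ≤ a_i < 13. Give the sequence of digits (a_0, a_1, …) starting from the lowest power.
(a_0, a_1, …) = (8, 9, 4)

Repeated division by 13 gives the digits low-to-high: 801 = 8 + 9·13^1 + 4·13^2. Digit sequence: (8, 9, 4).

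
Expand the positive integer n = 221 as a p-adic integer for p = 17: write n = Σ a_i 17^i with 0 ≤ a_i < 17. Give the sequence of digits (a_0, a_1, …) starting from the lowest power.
(a_0, a_1, …) = (0, 13)

Repeated division by 17 gives the digits low-to-high: 221 = 13·17^1. Digit sequence: (0, 13).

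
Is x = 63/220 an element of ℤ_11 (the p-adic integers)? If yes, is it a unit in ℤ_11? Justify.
x ∉ ℤ_11 (v_11(x) = -1 < 0)

ℤ_11 = {x ∈ ℚ_11 : v_11(x) ≥ 0} and ℤ_11^× = {x ∈ ℤ_11 : v_11(x) = 0}. Here v_11(63/220) = v_11(num) − v_11(den) = -1; compare against these criteria.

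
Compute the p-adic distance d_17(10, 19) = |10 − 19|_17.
d_17(10, 19) = 1

Step 1 — x − y = 10 − 19 = -9. Step 2 — v_17(-9) = 0 (factor: -9 = −(17^0 · 9); the sign does not affect v_p). Step 3 — |x − y|_17 = 17^{0} = 1.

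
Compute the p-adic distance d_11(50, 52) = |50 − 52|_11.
d_11(50, 52) = 1

Step 1 — x − y = 50 − 52 = -2. Step 2 — v_11(-2) = 0 (factor: -2 = −(11^0 · 2); the sign does not affect v_p). Step 3 — |x − y|_11 = 11^{0} = 1.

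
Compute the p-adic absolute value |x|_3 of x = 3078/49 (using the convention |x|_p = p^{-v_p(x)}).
|3078/49|_3 = 1/81

Step 1 — compute v_3(x) by factoring powers of 3 out of the numerator and denominator: v_3(3078/49) = 4. Step 2 — apply |x|_p = p^{-v_p(x)} = 3^{-4} = 1/81.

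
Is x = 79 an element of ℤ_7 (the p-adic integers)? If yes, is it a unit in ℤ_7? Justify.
x ∈ ℤ_7^× (unit); v_7(x) = 0

ℤ_7 = {x ∈ ℚ_7 : v_7(x) ≥ 0} and ℤ_7^× = {x ∈ ℤ_7 : v_7(x) = 0}. Here v_7(79) = v_7(num) − v_7(den) = 0; compare against these criteria.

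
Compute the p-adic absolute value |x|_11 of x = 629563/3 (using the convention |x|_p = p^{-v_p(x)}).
|629563/3|_11 = 1/14641

Step 1 — compute v_11(x) by factoring powers of 11 out of the numerator and denominator: v_11(629563/3) = 4. Step 2 — apply |x|_p = p^{-v_p(x)} = 11^{-4} = 1/14641.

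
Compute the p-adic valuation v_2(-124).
v_2(-124) = 2

v_2(n) is the largest exponent k such that 2^k divides n. Factor out: -124 = -2^2 · 31. (Sign doesn't affect v_p.) So v_2(-124) = 2.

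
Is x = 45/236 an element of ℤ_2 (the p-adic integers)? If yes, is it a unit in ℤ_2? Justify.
x ∉ ℤ_2 (v_2(x) = -2 < 0)

ℤ_2 = {x ∈ ℚ_2 : v_2(x) ≥ 0} and ℤ_2^× = {x ∈ ℤ_2 : v_2(x) = 0}. Here v_2(45/236) = v_2(num) − v_2(den) = -2; compare against these criteria.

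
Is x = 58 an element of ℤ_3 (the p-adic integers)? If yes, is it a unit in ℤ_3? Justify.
x ∈ ℤ_3^× (unit); v_3(x) = 0

ℤ_3 = {x ∈ ℚ_3 : v_3(x) ≥ 0} and ℤ_3^× = {x ∈ ℤ_3 : v_3(x) = 0}. Here v_3(58) = v_3(num) − v_3(den) = 0; compare against these criteria.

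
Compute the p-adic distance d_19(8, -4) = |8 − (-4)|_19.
d_19(8, -4) = 1

Step 1 — x − y = 8 − (-4) = 12. Step 2 — v_19(12) = 0 (factor: 12 = (19^0 · 12); the sign does not affect v_p). Step 3 — |x − y|_19 = 19^{0} = 1.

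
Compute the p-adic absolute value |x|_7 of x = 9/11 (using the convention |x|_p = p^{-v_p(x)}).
|9/11|_7 = 1

Step 1 — compute v_7(x) by factoring powers of 7 out of the numerator and denominator: v_7(9/11) = 0. Step 2 — apply |x|_p = p^{-v_p(x)} = 7^{0} = 1.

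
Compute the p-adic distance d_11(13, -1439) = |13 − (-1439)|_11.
d_11(13, -1439) = 1/121

Step 1 — x − y = 13 − (-1439) = 1452. Step 2 — v_11(1452) = 2 (factor: 1452 = (11^2 · 12); the sign does not affect v_p). Step 3 — |x − y|_11 = 11^{-2} = 1/121.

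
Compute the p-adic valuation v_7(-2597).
v_7(-2597) = 2

v_7(n) is the largest exponent k such that 7^k divides n. Factor out: -2597 = -7^2 · 53. (Sign doesn't affect v_p.) So v_7(-2597) = 2.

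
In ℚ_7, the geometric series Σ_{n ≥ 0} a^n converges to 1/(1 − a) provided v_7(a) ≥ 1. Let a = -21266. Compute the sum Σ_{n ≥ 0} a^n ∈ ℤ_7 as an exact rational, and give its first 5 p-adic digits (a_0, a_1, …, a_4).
Σ a^n = 1/(1 − a) = 1/21267;  first 5 digits = (1, 0, 0, 1, 5)

v_7(a) = 3 ≥ 1, so the series converges in ℤ_7 to 1/(1 − a) = 1/(1 − (-21266)) = 1/21267. Expand this rational in ℤ_7: compute digits iteratively via d_i = x_i mod 7, x_{i+1} = (x_i − d_i)/7. The first 5 digits are (1, 0, 0, 1, 5).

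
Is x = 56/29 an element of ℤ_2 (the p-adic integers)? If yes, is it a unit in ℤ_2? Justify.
x ∈ ℤ_2 but not a unit; v_2(x) = 3 > 0

ℤ_2 = {x ∈ ℚ_2 : v_2(x) ≥ 0} and ℤ_2^× = {x ∈ ℤ_2 : v_2(x) = 0}. Here v_2(56/29) = v_2(num) − v_2(den) = 3; compare against these criteria.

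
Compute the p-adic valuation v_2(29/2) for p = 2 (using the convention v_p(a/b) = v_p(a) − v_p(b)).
v_2(29/2) = -1

Factor powers of 2 from the numerator and denominator of the reduced fraction: 29 = 2^0 · 29 and 2 = 2^1 · 1. Apply v_p(a/b) = v_p(a) − v_p(b): v_2(29/2) = 0 − 1 = -1.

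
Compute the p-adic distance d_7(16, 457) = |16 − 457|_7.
d_7(16, 457) = 1/49

Step 1 — x − y = 16 − 457 = -441. Step 2 — v_7(-441) = 2 (factor: -441 = −(7^2 · 9); the sign does not affect v_p). Step 3 — |x − y|_7 = 7^{-2} = 1/49.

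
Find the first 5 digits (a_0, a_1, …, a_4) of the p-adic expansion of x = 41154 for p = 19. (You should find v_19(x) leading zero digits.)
(a_0, …, a_4) = (0, 0, 0, 6, 0)

v_19(41154) = 3, so a_0 = ... = a_2 = 0. Factor out: x = 19^3 · u with u = 6 a unit in ℤ_19. Expand u iteratively via a_{v+i} = u_i mod 19, u_{i+1} = (u_i − a_{v+i})/19:
  u_0 = 6;  a_3 = 6;  u_1 = (u_0 − 6)/19 = 0
  u_1 = 0;  a_4 = 0;  u_2 = (u_1 − 0)/19 = 0
Digits: (0, 0, 0, 6, 0).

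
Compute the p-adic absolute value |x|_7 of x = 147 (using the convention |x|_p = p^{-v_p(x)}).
|147|_7 = 1/49

Step 1 — compute v_7(x) by factoring powers of 7 out of the numerator and denominator: v_7(147) = 2. Step 2 — apply |x|_p = p^{-v_p(x)} = 7^{-2} = 1/49.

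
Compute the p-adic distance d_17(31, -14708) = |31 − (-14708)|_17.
d_17(31, -14708) = 1/4913

Step 1 — x − y = 31 − (-14708) = 14739. Step 2 — v_17(14739) = 3 (factor: 14739 = (17^3 · 3); the sign does not affect v_p). Step 3 — |x − y|_17 = 17^{-3} = 1/4913.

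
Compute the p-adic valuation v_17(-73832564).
v_17(-73832564) = 5

v_17(n) is the largest exponent k such that 17^k divides n. Factor out: -73832564 = -17^5 · 52. (Sign doesn't affect v_p.) So v_17(-73832564) = 5.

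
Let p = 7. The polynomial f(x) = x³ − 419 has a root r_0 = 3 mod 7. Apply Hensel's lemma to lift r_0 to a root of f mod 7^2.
r_1 = 3 (mod 49)

Hensel: r_{i+1} = r_i − f(r_i)/f′(r_i) mod 7^{i+2}, where f′(x) = 3x². Iterate:
  r_0 = 3 (mod 7)
  r_1 = 3 (mod 49)
Final: r = 3 with f(r) ≡ 0 mod 7^2.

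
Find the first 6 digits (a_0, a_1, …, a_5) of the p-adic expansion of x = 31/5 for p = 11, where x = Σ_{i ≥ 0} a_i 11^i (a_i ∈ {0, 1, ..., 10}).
(a_0, …, a_5) = (4, 9, 8, 8, 8, 8)

v_11(31/5) = 0 (numerator and denominator both coprime to 11), so x ∈ ℤ_11^×. Compute digits iteratively via a_i = x_i mod 11, x_{i+1} = (x_i − a_i)/11, with x_0 = x:
  x_0 = 31/5;  a_0 = 4;  x_1 = (x_0 − 4)/11 = 1/5
  x_1 = 1/5;  a_1 = 9;  x_2 = (x_1 − 9)/11 = -4/5
  x_2 = -4/5;  a_2 = 8;  x_3 = (x_2 − 8)/11 = -4/5
  x_3 = -4/5;  a_3 = 8;  x_4 = (x_3 − 8)/11 = -4/5
  x_4 = -4/5;  a_4 = 8;  x_5 = (x_4 − 8)/11 = -4/5
  x_5 = -4/5;  a_5 = 8;  x_6 = (x_5 − 8)/11 = -4/5
Digits: (4, 9, 8, 8, 8, 8).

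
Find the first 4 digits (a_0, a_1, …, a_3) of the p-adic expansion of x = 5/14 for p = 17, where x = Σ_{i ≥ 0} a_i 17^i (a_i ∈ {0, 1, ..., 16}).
(a_0, …, a_3) = (4, 1, 6, 13)

v_17(5/14) = 0 (numerator and denominator both coprime to 17), so x ∈ ℤ_17^×. Compute digits iteratively via a_i = x_i mod 17, x_{i+1} = (x_i − a_i)/17, with x_0 = x:
  x_0 = 5/14;  a_0 = 4;  x_1 = (x_0 − 4)/17 = -3/14
  x_1 = -3/14;  a_1 = 1;  x_2 = (x_1 − 1)/17 = -1/14
  x_2 = -1/14;  a_2 = 6;  x_3 = (x_2 − 6)/17 = -5/14
  x_3 = -5/14;  a_3 = 13;  x_4 = (x_3 − 13)/17 = -11/14
Digits: (4, 1, 6, 13).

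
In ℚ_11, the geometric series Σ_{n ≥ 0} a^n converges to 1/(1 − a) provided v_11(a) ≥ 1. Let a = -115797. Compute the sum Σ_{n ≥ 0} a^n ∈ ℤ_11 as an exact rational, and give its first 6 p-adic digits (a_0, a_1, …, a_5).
Σ a^n = 1/(1 − a) = 1/115798;  first 6 digits = (1, 0, 0, 1, 3, 10)

v_11(a) = 3 ≥ 1, so the series converges in ℤ_11 to 1/(1 − a) = 1/(1 − (-115797)) = 1/115798. Expand this rational in ℤ_11: compute digits iteratively via d_i = x_i mod 11, x_{i+1} = (x_i − d_i)/11. The first 6 digits are (1, 0, 0, 1, 3, 10).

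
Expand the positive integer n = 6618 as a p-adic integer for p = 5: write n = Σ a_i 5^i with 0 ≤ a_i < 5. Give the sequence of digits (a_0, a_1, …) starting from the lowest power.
(a_0, a_1, …) = (3, 3, 4, 2, 0, 2)

Repeated division by 5 gives the digits low-to-high: 6618 = 3 + 3·5^1 + 4·5^2 + 2·5^3 + 2·5^5. Digit sequence: (3, 3, 4, 2, 0, 2).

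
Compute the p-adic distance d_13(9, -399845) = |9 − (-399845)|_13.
d_13(9, -399845) = 1/28561

Step 1 — x − y = 9 − (-399845) = 399854. Step 2 — v_13(399854) = 4 (factor: 399854 = (13^4 · 14); the sign does not affect v_p). Step 3 — |x − y|_13 = 13^{-4} = 1/28561.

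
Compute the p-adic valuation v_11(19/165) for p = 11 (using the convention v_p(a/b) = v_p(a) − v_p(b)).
v_11(19/165) = -1

Factor powers of 11 from the numerator and denominator of the reduced fraction: 19 = 11^0 · 19 and 165 = 11^1 · 15. Apply v_p(a/b) = v_p(a) − v_p(b): v_11(19/165) = 0 − 1 = -1.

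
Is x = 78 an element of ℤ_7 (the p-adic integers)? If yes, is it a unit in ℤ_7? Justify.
x ∈ ℤ_7^× (unit); v_7(x) = 0

ℤ_7 = {x ∈ ℚ_7 : v_7(x) ≥ 0} and ℤ_7^× = {x ∈ ℤ_7 : v_7(x) = 0}. Here v_7(78) = v_7(num) − v_7(den) = 0; compare against these criteria.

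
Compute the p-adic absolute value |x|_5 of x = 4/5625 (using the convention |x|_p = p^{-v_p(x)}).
|4/5625|_5 = 625

Step 1 — compute v_5(x) by factoring powers of 5 out of the numerator and denominator: v_5(4/5625) = -4. Step 2 — apply |x|_p = p^{-v_p(x)} = 5^{4} = 625.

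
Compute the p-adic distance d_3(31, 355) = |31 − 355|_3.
d_3(31, 355) = 1/81

Step 1 — x − y = 31 − 355 = -324. Step 2 — v_3(-324) = 4 (factor: -324 = −(3^4 · 4); the sign does not affect v_p). Step 3 — |x − y|_3 = 3^{-4} = 1/81.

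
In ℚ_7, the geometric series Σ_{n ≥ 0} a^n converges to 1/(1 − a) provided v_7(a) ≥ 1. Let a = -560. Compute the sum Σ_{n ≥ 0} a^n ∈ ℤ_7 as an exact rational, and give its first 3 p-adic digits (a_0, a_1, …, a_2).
Σ a^n = 1/(1 − a) = 1/561;  first 3 digits = (1, 4, 4)

v_7(a) = 1 ≥ 1, so the series converges in ℤ_7 to 1/(1 − a) = 1/(1 − (-560)) = 1/561. Expand this rational in ℤ_7: compute digits iteratively via d_i = x_i mod 7, x_{i+1} = (x_i − d_i)/7. The first 3 digits are (1, 4, 4).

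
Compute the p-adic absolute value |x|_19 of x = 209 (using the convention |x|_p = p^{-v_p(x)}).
|209|_19 = 1/19

Step 1 — compute v_19(x) by factoring powers of 19 out of the numerator and denominator: v_19(209) = 1. Step 2 — apply |x|_p = p^{-v_p(x)} = 19^{-1} = 1/19.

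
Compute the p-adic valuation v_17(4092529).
v_17(4092529) = 4

v_17(n) is the largest exponent k such that 17^k divides n. Factor out: 4092529 = 17^4 · 49. (Sign doesn't affect v_p.) So v_17(4092529) = 4.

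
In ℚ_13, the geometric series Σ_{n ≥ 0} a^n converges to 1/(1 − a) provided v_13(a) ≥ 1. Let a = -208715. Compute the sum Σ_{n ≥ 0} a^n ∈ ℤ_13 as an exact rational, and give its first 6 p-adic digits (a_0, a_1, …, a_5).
Σ a^n = 1/(1 − a) = 1/208716;  first 6 digits = (1, 0, 0, 9, 5, 12)

v_13(a) = 3 ≥ 1, so the series converges in ℤ_13 to 1/(1 − a) = 1/(1 − (-208715)) = 1/208716. Expand this rational in ℤ_13: compute digits iteratively via d_i = x_i mod 13, x_{i+1} = (x_i − d_i)/13. The first 6 digits are (1, 0, 0, 9, 5, 12).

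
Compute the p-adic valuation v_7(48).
v_7(48) = 0

v_7(n) is the largest exponent k such that 7^k divides n. Factor out: 48 = 7^0 · 48. (Sign doesn't affect v_p.) So v_7(48) = 0.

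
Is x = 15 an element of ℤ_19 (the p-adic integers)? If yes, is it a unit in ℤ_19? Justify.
x ∈ ℤ_19^× (unit); v_19(x) = 0

ℤ_19 = {x ∈ ℚ_19 : v_19(x) ≥ 0} and ℤ_19^× = {x ∈ ℤ_19 : v_19(x) = 0}. Here v_19(15) = v_19(num) − v_19(den) = 0; compare against these criteria.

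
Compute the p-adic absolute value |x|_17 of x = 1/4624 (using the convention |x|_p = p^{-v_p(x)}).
|1/4624|_17 = 289

Step 1 — compute v_17(x) by factoring powers of 17 out of the numerator and denominator: v_17(1/4624) = -2. Step 2 — apply |x|_p = p^{-v_p(x)} = 17^{2} = 289.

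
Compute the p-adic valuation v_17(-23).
v_17(-23) = 0

v_17(n) is the largest exponent k such that 17^k divides n. Factor out: -23 = -17^0 · 23. (Sign doesn't affect v_p.) So v_17(-23) = 0.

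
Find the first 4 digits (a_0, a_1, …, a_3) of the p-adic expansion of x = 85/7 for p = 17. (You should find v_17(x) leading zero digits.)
(a_0, …, a_3) = (0, 8, 2, 12)

v_17(85/7) = 1, so a_0 = ... = a_0 = 0. Factor out: x = 17^1 · u with u = 5/7 a unit in ℤ_17. Expand u iteratively via a_{v+i} = u_i mod 17, u_{i+1} = (u_i − a_{v+i})/17:
  u_0 = 5/7;  a_1 = 8;  u_1 = (u_0 − 8)/17 = -3/7
  u_1 = -3/7;  a_2 = 2;  u_2 = (u_1 − 2)/17 = -1/7
  u_2 = -1/7;  a_3 = 12;  u_3 = (u_2 − 12)/17 = -5/7
Digits: (0, 8, 2, 12).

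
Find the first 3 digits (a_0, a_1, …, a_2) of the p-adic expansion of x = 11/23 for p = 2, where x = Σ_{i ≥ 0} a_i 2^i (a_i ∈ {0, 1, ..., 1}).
(a_0, …, a_2) = (1, 0, 1)

v_2(11/23) = 0 (numerator and denominator both coprime to 2), so x ∈ ℤ_2^×. Compute digits iteratively via a_i = x_i mod 2, x_{i+1} = (x_i − a_i)/2, with x_0 = x:
  x_0 = 11/23;  a_0 = 1;  x_1 = (x_0 − 1)/2 = -6/23
  x_1 = -6/23;  a_1 = 0;  x_2 = (x_1 − 0)/2 = -3/23
  x_2 = -3/23;  a_2 = 1;  x_3 = (x_2 − 1)/2 = -13/23
Digits: (1, 0, 1).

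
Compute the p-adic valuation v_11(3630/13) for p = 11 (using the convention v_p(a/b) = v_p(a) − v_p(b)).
v_11(3630/13) = 2

Factor powers of 11 from the numerator and denominator of the reduced fraction: 3630 = 11^2 · 30 and 13 = 11^0 · 13. Apply v_p(a/b) = v_p(a) − v_p(b): v_11(3630/13) = 2 − 0 = 2.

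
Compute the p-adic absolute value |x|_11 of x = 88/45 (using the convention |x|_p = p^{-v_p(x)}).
|88/45|_11 = 1/11

Step 1 — compute v_11(x) by factoring powers of 11 out of the numerator and denominator: v_11(88/45) = 1. Step 2 — apply |x|_p = p^{-v_p(x)} = 11^{-1} = 1/11.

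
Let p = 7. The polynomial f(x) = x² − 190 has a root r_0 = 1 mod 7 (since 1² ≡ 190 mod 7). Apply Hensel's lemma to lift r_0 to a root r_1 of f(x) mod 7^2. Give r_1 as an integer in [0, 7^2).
r_1 = 22 (mod 49)

Hensel's recurrence: r_{i+1} = r_i − f(r_i)·(f′(r_i))^{-1} mod 7^{i+2}, with f′(x) = 2x. Iterate:
  r_0 = 1 (mod 7)
  r_1 = 22 (mod 49)
Final: r_1 = 22, and one checks f(r_1) ≡ 0 mod 7^2.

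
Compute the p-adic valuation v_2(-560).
v_2(-560) = 4

v_2(n) is the largest exponent k such that 2^k divides n. Factor out: -560 = -2^4 · 35. (Sign doesn't affect v_p.) So v_2(-560) = 4.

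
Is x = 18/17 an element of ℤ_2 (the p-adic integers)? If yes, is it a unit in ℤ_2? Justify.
x ∈ ℤ_2 but not a unit; v_2(x) = 1 > 0

ℤ_2 = {x ∈ ℚ_2 : v_2(x) ≥ 0} and ℤ_2^× = {x ∈ ℤ_2 : v_2(x) = 0}. Here v_2(18/17) = v_2(num) − v_2(den) = 1; compare against these criteria.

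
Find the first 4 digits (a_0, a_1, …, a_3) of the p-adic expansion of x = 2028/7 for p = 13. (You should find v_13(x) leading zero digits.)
(a_0, …, a_3) = (0, 0, 11, 3)

v_13(2028/7) = 2, so a_0 = ... = a_1 = 0. Factor out: x = 13^2 · u with u = 12/7 a unit in ℤ_13. Expand u iteratively via a_{v+i} = u_i mod 13, u_{i+1} = (u_i − a_{v+i})/13:
  u_0 = 12/7;  a_2 = 11;  u_1 = (u_0 − 11)/13 = -5/7
  u_1 = -5/7;  a_3 = 3;  u_2 = (u_1 − 3)/13 = -2/7
Digits: (0, 0, 11, 3).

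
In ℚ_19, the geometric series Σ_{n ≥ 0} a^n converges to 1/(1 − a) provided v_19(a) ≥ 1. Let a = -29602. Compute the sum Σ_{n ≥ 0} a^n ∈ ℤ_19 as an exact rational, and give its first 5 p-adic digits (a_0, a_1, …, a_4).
Σ a^n = 1/(1 − a) = 1/29603;  first 5 digits = (1, 0, 13, 14, 16)

v_19(a) = 2 ≥ 1, so the series converges in ℤ_19 to 1/(1 − a) = 1/(1 − (-29602)) = 1/29603. Expand this rational in ℤ_19: compute digits iteratively via d_i = x_i mod 19, x_{i+1} = (x_i − d_i)/19. The first 5 digits are (1, 0, 13, 14, 16).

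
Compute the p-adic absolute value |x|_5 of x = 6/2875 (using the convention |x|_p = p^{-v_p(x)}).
|6/2875|_5 = 125

Step 1 — compute v_5(x) by factoring powers of 5 out of the numerator and denominator: v_5(6/2875) = -3. Step 2 — apply |x|_p = p^{-v_p(x)} = 5^{3} = 125.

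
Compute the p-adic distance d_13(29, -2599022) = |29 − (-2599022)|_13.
d_13(29, -2599022) = 1/371293

Step 1 — x − y = 29 − (-2599022) = 2599051. Step 2 — v_13(2599051) = 5 (factor: 2599051 = (13^5 · 7); the sign does not affect v_p). Step 3 — |x − y|_13 = 13^{-5} = 1/371293.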